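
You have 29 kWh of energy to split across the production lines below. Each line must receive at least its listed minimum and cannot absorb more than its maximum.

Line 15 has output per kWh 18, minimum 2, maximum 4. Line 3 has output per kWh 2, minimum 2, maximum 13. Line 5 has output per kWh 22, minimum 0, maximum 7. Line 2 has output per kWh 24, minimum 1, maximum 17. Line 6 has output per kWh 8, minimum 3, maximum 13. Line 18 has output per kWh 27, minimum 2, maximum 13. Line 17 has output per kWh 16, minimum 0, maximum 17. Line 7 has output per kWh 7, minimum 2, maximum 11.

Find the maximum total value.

Meeting every minimum uses 2+2+0+1+3+2+0+2 = 12 kWh, leaving 17.
Highest output per kWh first: Line 18 27 > Line 2 24 > Line 5 22 > Line 15 18 > Line 17 16 > Line 6 8 > Line 7 7 > Line 3 2.
Line 18: +11 to 13 (cap) → 6 left.
Only 6 left; Line 2 takes them to reach 7.
Total = 18×2 + 2×2 + 24×7 + 8×3 + 27×13 + 7×2 = 597.

597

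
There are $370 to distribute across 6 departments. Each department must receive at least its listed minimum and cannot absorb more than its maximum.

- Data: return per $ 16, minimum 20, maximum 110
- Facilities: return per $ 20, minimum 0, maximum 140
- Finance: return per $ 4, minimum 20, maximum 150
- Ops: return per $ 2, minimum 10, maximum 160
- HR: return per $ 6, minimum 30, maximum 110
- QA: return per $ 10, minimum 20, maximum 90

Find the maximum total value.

5440

Meeting every minimum uses 20+0+20+10+30+20 = 100 $, leaving 270.
Rank by return per $: Facilities 20 > Data 16 > QA 10 > HR 6 > Finance 4 > Ops 2.
Facilities takes 140 more to reach its cap of 140 → 130 left.
Give Data 90 more to hit its cap of 110 → 40 left.
QA has room for 70 more but only 40 remain, so it gets 60.
Total = 16×110 + 20×140 + 4×20 + 2×10 + 6×30 + 10×60 = 5440.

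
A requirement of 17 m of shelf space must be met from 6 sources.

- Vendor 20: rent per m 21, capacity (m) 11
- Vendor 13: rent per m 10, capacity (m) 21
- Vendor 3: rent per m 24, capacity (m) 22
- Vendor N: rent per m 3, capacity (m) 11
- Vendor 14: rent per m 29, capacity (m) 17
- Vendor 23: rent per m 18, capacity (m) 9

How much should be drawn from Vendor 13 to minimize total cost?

6

Cheapest first:
Vendor N at 3: take all 11 m → 6 still needed.
Vendor 13 at 10: take 6 of its 21 → requirement met.
Vendor 23, Vendor 20, Vendor 3, Vendor 14: unused.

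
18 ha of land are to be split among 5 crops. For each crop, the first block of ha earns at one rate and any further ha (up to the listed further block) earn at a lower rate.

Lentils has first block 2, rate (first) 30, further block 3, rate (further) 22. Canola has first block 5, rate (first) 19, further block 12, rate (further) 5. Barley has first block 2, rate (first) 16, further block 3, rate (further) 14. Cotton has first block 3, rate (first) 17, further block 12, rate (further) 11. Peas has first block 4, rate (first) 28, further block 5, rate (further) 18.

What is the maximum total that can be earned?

Rank every tier by rate: Lentils/first 30 > Peas/first 28 > Lentils/second 22 > Canola/first 19 > Peas/second 18 > Cotton/first 17 > Barley/first 16 > Barley/second 14 > Cotton/second 11 > Canola/second 5.
Lentils/first (30): +2 → 16 left.
Peas first at 28: fill all 4 → 12 left.
Lentils/second (22): +3 → 9 left.
Canola/first (19): +5 → 4 left.
Peas/second: +4 of 5 at 18; pool empty.
Total = 30×2 + 28×4 + 22×3 + 19×5 + 18×4 = 405.

405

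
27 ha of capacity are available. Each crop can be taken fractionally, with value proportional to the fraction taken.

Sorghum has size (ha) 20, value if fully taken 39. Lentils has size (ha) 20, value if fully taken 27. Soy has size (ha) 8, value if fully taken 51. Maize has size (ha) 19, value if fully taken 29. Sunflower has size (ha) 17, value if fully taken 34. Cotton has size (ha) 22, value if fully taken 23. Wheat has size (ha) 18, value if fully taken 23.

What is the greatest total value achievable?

Sort by value density: Soy 51/8≈6.38, Sunflower 34/17≈2, Sorghum 39/20≈1.95, Maize 29/19≈1.53, Lentils 27/20≈1.35, Wheat 23/18≈1.28, Cotton 23/22≈1.05.
Take all of Soy (8 ha, value 51) — 19 ha left.
All 17 ha of Sunflower fit (value 34) — 2 remain.
Fill the last 2 ha with part of Sorghum: 2/20 of it earns 3.9.
Total value = 88.9.

88.9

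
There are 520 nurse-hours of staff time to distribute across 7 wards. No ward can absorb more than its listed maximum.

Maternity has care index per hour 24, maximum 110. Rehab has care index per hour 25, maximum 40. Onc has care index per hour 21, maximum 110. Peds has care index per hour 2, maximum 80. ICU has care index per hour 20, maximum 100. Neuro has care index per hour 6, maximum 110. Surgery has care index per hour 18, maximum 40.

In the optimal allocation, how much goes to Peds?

10

Rank by care index per hour: Rehab 25 > Maternity 24 > Onc 21 > ICU 20 > Surgery 18 > Neuro 6 > Peds 2.
Rehab: +40 to 40 (cap) — 480 left.
Maternity takes 110 to reach its cap of 110 — 370 left.
Give Onc 110 to hit its cap of 110 — 260 left.
Give ICU 100 to hit its cap of 100 — 160 left.
Surgery takes 40 to reach its cap of 40 — 120 left.
Give Neuro 110 to hit its cap of 110 — 10 left.
Only 10 left; Peds takes them to reach 10.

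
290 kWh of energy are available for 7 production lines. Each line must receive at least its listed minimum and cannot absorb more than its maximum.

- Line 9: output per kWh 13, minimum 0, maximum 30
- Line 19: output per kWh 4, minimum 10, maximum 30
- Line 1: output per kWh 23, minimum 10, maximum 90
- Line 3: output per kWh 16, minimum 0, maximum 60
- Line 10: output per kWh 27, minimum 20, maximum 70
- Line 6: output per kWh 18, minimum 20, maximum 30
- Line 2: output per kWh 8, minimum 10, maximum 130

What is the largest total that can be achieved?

5840

Meeting every minimum uses 0+10+10+0+20+20+10 = 70 kWh, leaving 220.
Order the production lines by output per kWh: Line 10 27 > Line 1 23 > Line 6 18 > Line 3 16 > Line 9 13 > Line 2 8 > Line 19 4.
Line 10 takes 50 more to reach its cap of 70 — 170 left.
Line 1 takes 80 more to reach its cap of 90 — 90 left.
Line 6 takes 10 more to reach its cap of 30 — 80 left.
Line 3 takes 60 more to reach its cap of 60 — 20 left.
Line 9: +20 (room for 30) → 20. Pool exhausted.
Total = 13×20 + 4×10 + 23×90 + 16×60 + 27×70 + 18×30 + 8×10 = 5840.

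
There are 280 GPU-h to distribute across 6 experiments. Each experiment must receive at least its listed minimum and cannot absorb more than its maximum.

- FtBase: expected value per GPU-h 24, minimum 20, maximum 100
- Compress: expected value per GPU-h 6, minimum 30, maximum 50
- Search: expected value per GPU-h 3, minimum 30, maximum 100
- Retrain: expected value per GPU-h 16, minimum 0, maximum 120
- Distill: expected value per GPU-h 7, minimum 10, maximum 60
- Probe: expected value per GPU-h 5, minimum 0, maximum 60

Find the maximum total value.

Meeting every minimum uses 20+30+30+0+10+0 = 90 GPU-h, leaving 190.
Order the experiments by expected value per GPU-h: FtBase 24 > Retrain 16 > Distill 7 > Compress 6 > Probe 5 > Search 3.
Give FtBase 80 more to hit its cap of 100 → 110 left.
Only 110 left; Retrain takes them to reach 110.
Total = 24×100 + 6×30 + 3×30 + 16×110 + 7×10 = 4500.

4500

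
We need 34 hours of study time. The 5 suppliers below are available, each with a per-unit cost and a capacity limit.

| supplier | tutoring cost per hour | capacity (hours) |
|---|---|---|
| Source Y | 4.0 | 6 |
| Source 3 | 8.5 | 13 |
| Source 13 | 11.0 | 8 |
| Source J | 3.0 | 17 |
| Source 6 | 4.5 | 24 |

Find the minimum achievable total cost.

124.5

Fill from the cheapest supplier first.
Source J (3.0): use full 17 — 17 hours to go.
Source Y (4.0): use full 6 — 11 hours to go.
Source 6 (4.5): take the remaining 11 — done.
Source 3, Source 13: unused.
Cost = 17×3.0 + 6×4.0 + 11×4.5 = 124.5.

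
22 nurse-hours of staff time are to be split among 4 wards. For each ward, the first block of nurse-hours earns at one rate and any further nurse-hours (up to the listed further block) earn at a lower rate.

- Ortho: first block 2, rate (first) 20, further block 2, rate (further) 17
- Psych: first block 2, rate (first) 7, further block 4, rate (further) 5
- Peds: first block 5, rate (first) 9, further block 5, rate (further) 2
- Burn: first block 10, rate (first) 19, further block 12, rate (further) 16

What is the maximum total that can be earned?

Treat each block as its own option and order by rate: Ortho/T1 20 > Burn/T1 19 > Ortho/T2 17 > Burn/T2 16 > Peds/T1 9 > Psych/T1 7 > Psych/T2 5 > Peds/T2 2.
Ortho T1 at 20: fill all 2 — 20 left.
Fill Burn T1 block (10 at 19) — 10 left.
Fill Ortho T2 block (2 at 17) — 8 left.
8 remain; put them into Burn T2 at 16.
Total = 20×2 + 19×10 + 17×2 + 16×8 = 392.

392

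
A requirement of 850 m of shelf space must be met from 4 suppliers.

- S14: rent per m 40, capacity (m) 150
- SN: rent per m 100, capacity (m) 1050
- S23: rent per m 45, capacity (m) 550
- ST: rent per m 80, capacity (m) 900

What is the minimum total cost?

42750

Cheapest first:
S14 (40): use full 150 — 700 m to go.
Take 550 from S23 at 45 — need 150 more.
ST at 80: take 150 of its 900 — requirement met.
SN: unused.
Cost = 150×40 + 550×45 + 150×80 = 42750.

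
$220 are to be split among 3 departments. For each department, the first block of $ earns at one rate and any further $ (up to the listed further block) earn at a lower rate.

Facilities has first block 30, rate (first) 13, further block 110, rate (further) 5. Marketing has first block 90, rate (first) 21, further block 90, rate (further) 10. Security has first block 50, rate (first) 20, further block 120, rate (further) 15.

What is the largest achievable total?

Treat each block as its own option and order by rate: Marketing/T1 21 > Security/T1 20 > Security/T2 15 > Facilities/T1 13 > Marketing/T2 10 > Facilities/T2 5.
Fill Marketing T1 block (90 at 21) → 130 left.
Security/T1 (20): +50 → 80 left.
Security T2 at 15: only 80 left, fill 80.
Total = 21×90 + 20×50 + 15×80 = 4090.

4090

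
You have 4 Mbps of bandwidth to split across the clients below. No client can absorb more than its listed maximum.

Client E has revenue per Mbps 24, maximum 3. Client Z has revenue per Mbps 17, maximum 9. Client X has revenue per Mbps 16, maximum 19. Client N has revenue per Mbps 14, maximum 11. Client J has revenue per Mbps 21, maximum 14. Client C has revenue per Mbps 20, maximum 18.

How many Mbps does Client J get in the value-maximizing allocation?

1

Highest revenue per Mbps first: Client E 24 > Client J 21 > Client C 20 > Client Z 17 > Client X 16 > Client N 14.
Client E takes 3 to reach its cap of 3 — 1 left.
Only 1 left; Client J takes them to reach 1.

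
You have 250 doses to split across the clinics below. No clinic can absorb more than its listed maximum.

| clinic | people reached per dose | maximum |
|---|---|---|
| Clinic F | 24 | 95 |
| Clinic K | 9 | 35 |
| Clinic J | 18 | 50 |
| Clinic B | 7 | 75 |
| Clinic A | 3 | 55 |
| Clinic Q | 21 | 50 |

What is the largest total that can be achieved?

4685

Highest people reached per dose first: Clinic F 24 > Clinic Q 21 > Clinic J 18 > Clinic K 9 > Clinic B 7 > Clinic A 3.
Clinic F: +95 to 95 (cap) → 155 left.
Clinic Q: +50 to 50 (cap) → 105 left.
Clinic J takes 50 to reach its cap of 50 → 55 left.
Give Clinic K 35 to hit its cap of 35 → 20 left.
Clinic B: +20 (room for 75) → 20. Pool exhausted.
Total = 24×95 + 9×35 + 18×50 + 7×20 + 21×50 = 4685.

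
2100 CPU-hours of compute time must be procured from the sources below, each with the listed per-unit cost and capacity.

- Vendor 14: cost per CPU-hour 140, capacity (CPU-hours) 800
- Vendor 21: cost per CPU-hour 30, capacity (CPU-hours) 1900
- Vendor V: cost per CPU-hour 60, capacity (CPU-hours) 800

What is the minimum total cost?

69000

Fill from the cheapest source first.
Take 1900 from Vendor 21 at 30 ; need 200 more.
Vendor V (60): take the remaining 200 ; done.
Vendor 14: unused.
Cost = 1900×30 + 200×60 = 69000.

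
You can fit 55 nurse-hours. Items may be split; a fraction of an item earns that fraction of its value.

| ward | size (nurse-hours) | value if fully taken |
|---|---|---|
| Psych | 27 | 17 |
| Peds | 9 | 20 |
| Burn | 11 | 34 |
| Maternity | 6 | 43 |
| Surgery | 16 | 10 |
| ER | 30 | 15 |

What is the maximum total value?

115.25

Rank by value-to-size ratio: Maternity 43/6≈7.17, Burn 34/11≈3.09, Peds 20/9≈2.22, Psych 17/27≈0.63, Surgery 10/16≈0.625, ER 15/30≈0.5.
All 6 nurse-hours of Maternity fit (value 43) ; 49 remain.
All 11 nurse-hours of Burn fit (value 34) ; 38 remain.
Take all of Peds (9 nurse-hours, value 20) ; 29 nurse-hours left.
Take all of Psych (27 nurse-hours, value 17) ; 2 nurse-hours left.
Fill the last 2 nurse-hours with part of Surgery: 2/16 of it earns 1.25.
Total value = 115.25.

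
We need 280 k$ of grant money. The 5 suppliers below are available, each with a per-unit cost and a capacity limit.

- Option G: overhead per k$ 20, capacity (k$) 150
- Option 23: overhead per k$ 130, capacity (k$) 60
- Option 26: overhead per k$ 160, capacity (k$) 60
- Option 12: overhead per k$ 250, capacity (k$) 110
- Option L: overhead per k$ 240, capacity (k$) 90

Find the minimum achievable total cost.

Use suppliers in increasing cost order.
Option G at 20: take all 150 k$ — 130 still needed.
Option 23 (130): use full 60 — 70 k$ to go.
Take 60 from Option 26 at 160 — need 10 more.
Take 10 from Option L at 240 to finish.
Option 12: unused.
Cost = 150×20 + 60×130 + 60×160 + 10×240 = 22800.

22800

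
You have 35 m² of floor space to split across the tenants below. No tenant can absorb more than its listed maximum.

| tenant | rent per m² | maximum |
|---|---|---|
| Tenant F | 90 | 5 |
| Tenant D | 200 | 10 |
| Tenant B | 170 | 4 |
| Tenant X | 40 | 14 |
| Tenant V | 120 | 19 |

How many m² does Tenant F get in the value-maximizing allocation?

2

Rank by rent per m²: Tenant D 200 > Tenant B 170 > Tenant V 120 > Tenant F 90 > Tenant X 40.
Tenant D takes 10 to reach its cap of 10 — 25 left.
Tenant B takes 4 to reach its cap of 4 — 21 left.
Tenant V: +19 to 19 (cap) — 2 left.
Tenant F: +2 (room for 5) → 2. Pool exhausted.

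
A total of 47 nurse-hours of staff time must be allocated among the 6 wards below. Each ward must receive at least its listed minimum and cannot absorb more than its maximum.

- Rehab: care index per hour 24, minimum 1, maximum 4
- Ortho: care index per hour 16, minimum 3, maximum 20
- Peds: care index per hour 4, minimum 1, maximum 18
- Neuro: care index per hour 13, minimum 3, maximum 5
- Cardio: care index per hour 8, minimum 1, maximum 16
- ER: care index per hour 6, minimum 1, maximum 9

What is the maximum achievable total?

619

Meeting every minimum uses 1+3+1+3+1+1 = 10 nurse-hours, leaving 37.
Order the wards by care index per hour: Rehab 24 > Ortho 16 > Neuro 13 > Cardio 8 > ER 6 > Peds 4.
Rehab takes 3 more to reach its cap of 4 ; 34 left.
Give Ortho 17 more to hit its cap of 20 ; 17 left.
Neuro takes 2 more to reach its cap of 5 ; 15 left.
Give Cardio 15 more to hit its cap of 16 ; 0 left.
Total = 24×4 + 16×20 + 4×1 + 13×5 + 8×16 + 6×1 = 619.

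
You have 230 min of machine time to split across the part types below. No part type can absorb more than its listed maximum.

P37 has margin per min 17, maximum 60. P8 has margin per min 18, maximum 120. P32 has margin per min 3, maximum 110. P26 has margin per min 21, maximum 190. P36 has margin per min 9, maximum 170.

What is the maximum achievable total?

4710

Rank by margin per min: P26 21 > P8 18 > P37 17 > P36 9 > P32 3.
P26: +190 to 190 (cap) — 40 left.
P8: +40 (room for 120) → 40. Pool exhausted.
Total = 18×40 + 21×190 = 4710.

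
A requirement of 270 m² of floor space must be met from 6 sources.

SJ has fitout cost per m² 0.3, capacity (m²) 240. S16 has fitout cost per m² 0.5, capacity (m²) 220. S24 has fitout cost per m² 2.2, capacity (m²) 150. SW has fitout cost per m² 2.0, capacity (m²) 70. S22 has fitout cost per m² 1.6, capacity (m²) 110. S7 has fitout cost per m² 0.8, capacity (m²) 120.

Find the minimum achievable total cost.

87

Use sources in increasing cost order.
SJ at 0.3: take all 240 m² — 30 still needed.
Take 30 from S16 at 0.5 to finish.
S7, S22, SW, S24: unused.
Cost = 240×0.3 + 30×0.5 = 87.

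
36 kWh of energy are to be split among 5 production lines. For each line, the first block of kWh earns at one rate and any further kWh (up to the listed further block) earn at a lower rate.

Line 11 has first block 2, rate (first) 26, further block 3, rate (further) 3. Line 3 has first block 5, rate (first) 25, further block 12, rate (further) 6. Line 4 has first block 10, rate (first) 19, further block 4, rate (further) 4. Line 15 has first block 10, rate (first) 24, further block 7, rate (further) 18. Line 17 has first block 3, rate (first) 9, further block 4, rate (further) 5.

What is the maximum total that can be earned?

751

Treat each block as its own option and order by rate: Line 11/tier1 26 > Line 3/tier1 25 > Line 15/tier1 24 > Line 4/tier1 19 > Line 15/tier2 18 > Line 17/tier1 9 > Line 3/tier2 6 > Line 17/tier2 5 > Line 4/tier2 4 > Line 11/tier2 3.
Fill Line 11 tier1 block (2 at 26) — 34 left.
Fill Line 3 tier1 block (5 at 25) — 29 left.
Line 15 tier1 at 24: fill all 10 — 19 left.
Fill Line 4 tier1 block (10 at 19) — 9 left.
Fill Line 15 tier2 block (7 at 18) — 2 left.
2 remain; put them into Line 17 tier1 at 9.
Total = 26×2 + 25×5 + 24×10 + 19×10 + 18×7 + 9×2 = 751.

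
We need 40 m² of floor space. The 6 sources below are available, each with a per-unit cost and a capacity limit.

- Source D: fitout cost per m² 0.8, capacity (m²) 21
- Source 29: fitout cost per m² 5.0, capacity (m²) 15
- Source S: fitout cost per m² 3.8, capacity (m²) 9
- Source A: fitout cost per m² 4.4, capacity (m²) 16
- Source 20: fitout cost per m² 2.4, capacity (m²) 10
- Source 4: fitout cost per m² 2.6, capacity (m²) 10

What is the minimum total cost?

64.2

Use sources in increasing cost order.
Source D (0.8): use full 21 → 19 m² to go.
Source 20 (2.4): use full 10 → 9 m² to go.
Source 4 at 2.6: take 9 of its 10 → requirement met.
Source S, Source A, Source 29: unused.
Cost = 21×0.8 + 10×2.4 + 9×2.6 = 64.2.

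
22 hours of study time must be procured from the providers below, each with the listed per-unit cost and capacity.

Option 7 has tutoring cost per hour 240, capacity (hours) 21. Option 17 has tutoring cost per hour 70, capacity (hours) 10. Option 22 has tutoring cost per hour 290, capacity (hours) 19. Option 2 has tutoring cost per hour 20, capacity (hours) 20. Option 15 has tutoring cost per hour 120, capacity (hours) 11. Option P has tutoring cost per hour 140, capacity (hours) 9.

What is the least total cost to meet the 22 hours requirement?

540

Fill from the cheapest provider first.
Option 2 (20): use full 20 — 2 hours to go.
Option 17 (70): take the remaining 2 — done.
Option 15, Option P, Option 7, Option 22: unused.
Cost = 20×20 + 2×70 = 540.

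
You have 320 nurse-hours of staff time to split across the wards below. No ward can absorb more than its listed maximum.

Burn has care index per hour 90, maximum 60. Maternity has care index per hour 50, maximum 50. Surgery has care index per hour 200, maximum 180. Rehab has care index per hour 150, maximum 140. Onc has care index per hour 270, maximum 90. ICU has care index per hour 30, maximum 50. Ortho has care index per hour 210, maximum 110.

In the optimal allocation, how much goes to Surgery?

Rank by care index per hour: Onc 270 > Ortho 210 > Surgery 200 > Rehab 150 > Burn 90 > Maternity 50 > ICU 30.
Give Onc 90 to hit its cap of 90 — 230 left.
Ortho: +110 to 110 (cap) — 120 left.
Surgery has room for 180 but only 120 remain, so it gets 120.

120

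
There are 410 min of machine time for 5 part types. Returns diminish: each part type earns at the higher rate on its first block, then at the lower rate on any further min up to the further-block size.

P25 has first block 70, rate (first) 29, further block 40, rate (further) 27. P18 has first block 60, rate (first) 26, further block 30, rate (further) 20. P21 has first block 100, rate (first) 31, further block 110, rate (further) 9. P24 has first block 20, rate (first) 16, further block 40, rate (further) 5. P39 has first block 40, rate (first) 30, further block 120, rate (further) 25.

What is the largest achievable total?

11470

Treat each block as its own option and order by rate: P21/first 31 > P39/first 30 > P25/first 29 > P25/second 27 > P18/first 26 > P39/second 25 > P18/second 20 > P24/first 16 > P21/second 9 > P24/second 5.
Fill P21 first block (100 at 31) — 310 left.
P39/first (30): +40 — 270 left.
P25 first at 29: fill all 70 — 200 left.
Fill P25 second block (40 at 27) — 160 left.
P18 first at 26: fill all 60 — 100 left.
P39/second: +100 of 120 at 25; pool empty.
Total = 31×100 + 30×40 + 29×70 + 27×40 + 26×60 + 25×100 = 11470.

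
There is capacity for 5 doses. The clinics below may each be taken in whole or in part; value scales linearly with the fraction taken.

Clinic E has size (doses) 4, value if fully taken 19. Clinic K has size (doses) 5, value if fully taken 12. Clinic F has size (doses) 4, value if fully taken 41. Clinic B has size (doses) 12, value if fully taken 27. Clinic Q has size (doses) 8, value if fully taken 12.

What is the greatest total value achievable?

45.75

Rank by value-to-size ratio: Clinic F 41/4≈10.2, Clinic E 19/4≈4.75, Clinic K 12/5≈2.4, Clinic B 27/12≈2.25, Clinic Q 12/8≈1.5.
Take all of Clinic F (4 doses, value 41) ; 1 doses left.
Only 1 doses remain; take 1/4 of Clinic E for value 19×1/4 = 4.75.
Total value = 45.75.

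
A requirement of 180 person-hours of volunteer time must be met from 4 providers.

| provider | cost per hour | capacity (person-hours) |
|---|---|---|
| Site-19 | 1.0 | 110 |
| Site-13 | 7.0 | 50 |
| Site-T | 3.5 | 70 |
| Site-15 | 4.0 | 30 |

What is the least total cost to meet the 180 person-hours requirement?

355

Cheapest first:
Take 110 from Site-19 at 1.0 → need 70 more.
Site-T (3.5): use full 70 → 0 person-hours to go.
Site-15, Site-13: unused.
Cost = 110×1.0 + 70×3.5 = 355.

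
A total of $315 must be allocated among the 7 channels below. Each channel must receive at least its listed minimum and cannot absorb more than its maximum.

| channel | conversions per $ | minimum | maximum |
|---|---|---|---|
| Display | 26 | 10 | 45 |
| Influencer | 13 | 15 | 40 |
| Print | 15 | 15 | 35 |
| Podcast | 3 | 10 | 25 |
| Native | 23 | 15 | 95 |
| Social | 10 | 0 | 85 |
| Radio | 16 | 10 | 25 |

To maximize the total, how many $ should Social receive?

Meeting every minimum uses 10+15+15+10+15+0+10 = 75 $, leaving 240.
Highest conversions per $ first: Display 26 > Native 23 > Radio 16 > Print 15 > Influencer 13 > Social 10 > Podcast 3.
Display takes 35 more to reach its cap of 45 ; 205 left.
Give Native 80 more to hit its cap of 95 ; 125 left.
Give Radio 15 more to hit its cap of 25 ; 110 left.
Print: +20 to 35 (cap) ; 90 left.
Influencer takes 25 more to reach its cap of 40 ; 65 left.
Social: +65 (room for 85) → 65. Pool exhausted.

65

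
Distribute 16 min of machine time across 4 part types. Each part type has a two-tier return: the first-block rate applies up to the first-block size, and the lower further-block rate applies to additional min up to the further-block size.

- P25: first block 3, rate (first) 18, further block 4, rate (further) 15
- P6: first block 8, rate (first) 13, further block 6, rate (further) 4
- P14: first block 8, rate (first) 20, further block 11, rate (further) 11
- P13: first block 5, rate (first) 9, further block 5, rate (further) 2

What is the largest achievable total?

287

Treat each block as its own option and order by rate: P14/first 20 > P25/first 18 > P25/second 15 > P6/first 13 > P14/second 11 > P13/first 9 > P6/second 4 > P13/second 2.
Fill P14 first block (8 at 20) → 8 left.
P25/first (18): +3 → 5 left.
P25/second (15): +4 → 1 left.
P6/first: +1 of 8 at 13; pool empty.
Total = 20×8 + 18×3 + 15×4 + 13×1 = 287.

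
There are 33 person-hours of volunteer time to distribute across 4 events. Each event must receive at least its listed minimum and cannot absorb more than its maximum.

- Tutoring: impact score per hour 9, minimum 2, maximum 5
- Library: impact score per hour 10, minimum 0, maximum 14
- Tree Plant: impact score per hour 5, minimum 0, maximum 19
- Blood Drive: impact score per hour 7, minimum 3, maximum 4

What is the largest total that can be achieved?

263

Meeting every minimum uses 2+0+0+3 = 5 person-hours, leaving 28.
Highest impact score per hour first: Library 10 > Tutoring 9 > Blood Drive 7 > Tree Plant 5.
Library takes 14 more to reach its cap of 14 ; 14 left.
Tutoring takes 3 more to reach its cap of 5 ; 11 left.
Give Blood Drive 1 more to hit its cap of 4 ; 10 left.
Tree Plant: +10 (room for 19) → 10. Pool exhausted.
Total = 9×5 + 10×14 + 5×10 + 7×4 = 263.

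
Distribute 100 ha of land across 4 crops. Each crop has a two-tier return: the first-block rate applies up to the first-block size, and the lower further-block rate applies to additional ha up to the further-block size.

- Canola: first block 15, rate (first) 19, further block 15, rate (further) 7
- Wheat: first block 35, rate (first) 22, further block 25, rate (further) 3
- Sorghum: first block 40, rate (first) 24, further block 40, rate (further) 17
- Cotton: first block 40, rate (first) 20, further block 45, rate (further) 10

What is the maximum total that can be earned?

Treat each block as its own option and order by rate: Sorghum/T1 24 > Wheat/T1 22 > Cotton/T1 20 > Canola/T1 19 > Sorghum/T2 17 > Cotton/T2 10 > Canola/T2 7 > Wheat/T2 3.
Fill Sorghum T1 block (40 at 24) → 60 left.
Fill Wheat T1 block (35 at 22) → 25 left.
Cotton T1 at 20: only 25 left, fill 25.
Total = 24×40 + 22×35 + 20×25 = 2230.

2230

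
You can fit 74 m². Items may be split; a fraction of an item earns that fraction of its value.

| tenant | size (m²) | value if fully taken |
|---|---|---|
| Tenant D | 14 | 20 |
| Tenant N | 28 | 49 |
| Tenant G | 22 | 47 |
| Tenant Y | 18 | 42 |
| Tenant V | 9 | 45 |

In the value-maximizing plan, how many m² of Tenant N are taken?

25

Sort by value density: Tenant V 45/9≈5, Tenant Y 42/18≈2.33, Tenant G 47/22≈2.14, Tenant N 49/28≈1.75, Tenant D 20/14≈1.43.
All 9 m² of Tenant V fit (value 45) ; 65 remain.
All 18 m² of Tenant Y fit (value 42) ; 47 remain.
All 22 m² of Tenant G fit (value 47) ; 25 remain.
Only 25 m² remain; take 25/28 of Tenant N for value 49×25/28 = 43.75.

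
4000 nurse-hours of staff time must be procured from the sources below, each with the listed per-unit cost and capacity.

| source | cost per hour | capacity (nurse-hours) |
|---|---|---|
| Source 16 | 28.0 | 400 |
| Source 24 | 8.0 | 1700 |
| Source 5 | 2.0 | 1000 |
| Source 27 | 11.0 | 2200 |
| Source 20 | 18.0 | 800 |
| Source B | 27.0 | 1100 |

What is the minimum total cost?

Use sources in increasing cost order.
Take 1000 from Source 5 at 2.0 ; need 3000 more.
Source 24 at 8.0: take all 1700 nurse-hours ; 1300 still needed.
Take 1300 from Source 27 at 11.0 to finish.
Source 20, Source B, Source 16: unused.
Cost = 1000×2.0 + 1700×8.0 + 1300×11.0 = 29900.

29900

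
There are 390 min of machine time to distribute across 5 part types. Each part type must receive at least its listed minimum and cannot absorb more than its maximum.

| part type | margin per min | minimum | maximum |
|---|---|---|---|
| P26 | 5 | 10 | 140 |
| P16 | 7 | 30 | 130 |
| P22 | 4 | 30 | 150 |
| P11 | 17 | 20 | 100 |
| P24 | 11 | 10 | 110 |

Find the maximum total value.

4040

Meeting every minimum uses 10+30+30+20+10 = 100 min, leaving 290.
Highest margin per min first: P11 17 > P24 11 > P16 7 > P26 5 > P22 4.
P11: +80 to 100 (cap) — 210 left.
Give P24 100 more to hit its cap of 110 — 110 left.
Give P16 100 more to hit its cap of 130 — 10 left.
P26: +10 (room for 130) → 20. Pool exhausted.
Total = 5×20 + 7×130 + 4×30 + 17×100 + 11×110 = 4040.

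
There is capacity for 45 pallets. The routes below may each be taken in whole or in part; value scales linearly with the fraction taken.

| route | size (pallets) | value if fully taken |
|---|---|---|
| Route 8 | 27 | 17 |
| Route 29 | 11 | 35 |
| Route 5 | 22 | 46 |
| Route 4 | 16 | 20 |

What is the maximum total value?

Best value per unit of size first: Route 29 35/11≈3.18, Route 5 46/22≈2.09, Route 4 20/16≈1.25, Route 8 17/27≈0.63.
Take all of Route 29 (11 pallets, value 35) — 34 pallets left.
All 22 pallets of Route 5 fit (value 46) — 12 remain.
Only 12 pallets remain; take 12/16 of Route 4 for value 20×12/16 = 15.
Total value = 96.

96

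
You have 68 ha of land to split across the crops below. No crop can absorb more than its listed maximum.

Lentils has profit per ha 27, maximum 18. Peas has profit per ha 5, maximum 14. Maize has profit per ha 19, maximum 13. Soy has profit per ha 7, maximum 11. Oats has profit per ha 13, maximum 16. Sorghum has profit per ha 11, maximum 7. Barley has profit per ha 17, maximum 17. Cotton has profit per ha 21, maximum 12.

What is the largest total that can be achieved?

1378

Highest profit per ha first: Lentils 27 > Cotton 21 > Maize 19 > Barley 17 > Oats 13 > Sorghum 11 > Soy 7 > Peas 5.
Lentils: +18 to 18 (cap) ; 50 left.
Give Cotton 12 to hit its cap of 12 ; 38 left.
Give Maize 13 to hit its cap of 13 ; 25 left.
Barley: +17 to 17 (cap) ; 8 left.
Oats: +8 (room for 16) → 8. Pool exhausted.
Total = 27×18 + 19×13 + 13×8 + 17×17 + 21×12 = 1378.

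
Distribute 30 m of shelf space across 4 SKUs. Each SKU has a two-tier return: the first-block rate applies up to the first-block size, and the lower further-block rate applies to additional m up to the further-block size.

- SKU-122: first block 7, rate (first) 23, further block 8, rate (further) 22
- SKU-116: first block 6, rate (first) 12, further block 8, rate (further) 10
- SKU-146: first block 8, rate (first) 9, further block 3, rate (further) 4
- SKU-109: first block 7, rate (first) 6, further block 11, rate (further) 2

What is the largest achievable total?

498

Rank every tier by rate: SKU-122/T1 23 > SKU-122/T2 22 > SKU-116/T1 12 > SKU-116/T2 10 > SKU-146/T1 9 > SKU-109/T1 6 > SKU-146/T2 4 > SKU-109/T2 2.
Fill SKU-122 T1 block (7 at 23) → 23 left.
SKU-122/T2 (22): +8 → 15 left.
SKU-116/T1 (12): +6 → 9 left.
SKU-116 T2 at 10: fill all 8 → 1 left.
1 remain; put them into SKU-146 T1 at 9.
Total = 23×7 + 22×8 + 12×6 + 10×8 + 9×1 = 498.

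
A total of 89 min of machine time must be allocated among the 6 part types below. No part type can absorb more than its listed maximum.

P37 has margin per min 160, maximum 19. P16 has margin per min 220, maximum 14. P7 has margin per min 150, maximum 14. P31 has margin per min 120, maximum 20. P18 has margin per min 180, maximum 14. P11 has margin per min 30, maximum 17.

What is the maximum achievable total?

13380

Rank by margin per min: P16 220 > P18 180 > P37 160 > P7 150 > P31 120 > P11 30.
Give P16 14 to hit its cap of 14 → 75 left.
P18 takes 14 to reach its cap of 14 → 61 left.
P37 takes 19 to reach its cap of 19 → 42 left.
P7: +14 to 14 (cap) → 28 left.
P31: +20 to 20 (cap) → 8 left.
P11 has room for 17 but only 8 remain, so it gets 8.
Total = 160×19 + 220×14 + 150×14 + 120×20 + 180×14 + 30×8 = 13380.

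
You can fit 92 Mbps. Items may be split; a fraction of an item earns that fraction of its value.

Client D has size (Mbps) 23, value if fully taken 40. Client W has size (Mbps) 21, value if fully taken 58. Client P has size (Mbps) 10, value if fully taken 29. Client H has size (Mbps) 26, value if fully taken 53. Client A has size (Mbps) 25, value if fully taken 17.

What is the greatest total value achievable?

188.16

Best value per unit of size first: Client P 29/10≈2.9, Client W 58/21≈2.76, Client H 53/26≈2.04, Client D 40/23≈1.74, Client A 17/25≈0.68.
Take all of Client P (10 Mbps, value 29) → 82 Mbps left.
All 21 Mbps of Client W fit (value 58) → 61 remain.
All 26 Mbps of Client H fit (value 53) → 35 remain.
Take all of Client D (23 Mbps, value 40) → 12 Mbps left.
Fill the last 12 Mbps with part of Client A: 12/25 of it earns 8.16.
Total value = 188.16.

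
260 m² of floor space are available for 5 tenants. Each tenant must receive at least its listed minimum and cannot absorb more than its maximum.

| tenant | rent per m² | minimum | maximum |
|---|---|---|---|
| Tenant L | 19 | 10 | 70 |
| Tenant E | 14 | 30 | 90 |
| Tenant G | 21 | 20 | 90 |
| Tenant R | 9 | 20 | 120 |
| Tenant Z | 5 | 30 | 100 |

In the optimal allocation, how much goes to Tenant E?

Meeting every minimum uses 10+30+20+20+30 = 110 m², leaving 150.
Highest rent per m² first: Tenant G 21 > Tenant L 19 > Tenant E 14 > Tenant R 9 > Tenant Z 5.
Give Tenant G 70 more to hit its cap of 90 → 80 left.
Tenant L takes 60 more to reach its cap of 70 → 20 left.
Tenant E: +20 (room for 60) → 50. Pool exhausted.

50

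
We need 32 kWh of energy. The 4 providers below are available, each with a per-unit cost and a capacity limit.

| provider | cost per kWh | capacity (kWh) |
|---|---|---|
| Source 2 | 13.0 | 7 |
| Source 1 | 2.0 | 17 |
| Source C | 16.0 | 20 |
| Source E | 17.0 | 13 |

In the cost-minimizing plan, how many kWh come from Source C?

Use providers in increasing cost order.
Source 1 (2.0): use full 17 — 15 kWh to go.
Source 2 at 13.0: take all 7 kWh — 8 still needed.
Take 8 from Source C at 16.0 to finish.
Source E: unused.

8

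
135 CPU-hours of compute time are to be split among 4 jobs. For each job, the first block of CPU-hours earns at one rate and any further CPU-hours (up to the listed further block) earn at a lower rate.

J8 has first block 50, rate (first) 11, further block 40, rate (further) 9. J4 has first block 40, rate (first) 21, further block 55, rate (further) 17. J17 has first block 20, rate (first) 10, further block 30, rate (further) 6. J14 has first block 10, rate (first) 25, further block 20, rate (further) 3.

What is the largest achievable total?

2355

Rank every tier by rate: J14/T1 25 > J4/T1 21 > J4/T2 17 > J8/T1 11 > J17/T1 10 > J8/T2 9 > J17/T2 6 > J14/T2 3.
J14/T1 (25): +10 → 125 left.
Fill J4 T1 block (40 at 21) → 85 left.
Fill J4 T2 block (55 at 17) → 30 left.
J8 T1 at 11: only 30 left, fill 30.
Total = 25×10 + 21×40 + 17×55 + 11×30 = 2355.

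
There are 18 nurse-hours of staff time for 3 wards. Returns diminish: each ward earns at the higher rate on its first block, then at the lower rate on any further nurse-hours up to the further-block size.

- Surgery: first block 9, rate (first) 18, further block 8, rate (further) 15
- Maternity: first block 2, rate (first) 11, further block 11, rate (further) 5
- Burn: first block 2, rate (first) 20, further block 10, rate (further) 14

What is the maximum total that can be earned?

307

Rank every tier by rate: Burn/T1 20 > Surgery/T1 18 > Surgery/T2 15 > Burn/T2 14 > Maternity/T1 11 > Maternity/T2 5.
Fill Burn T1 block (2 at 20) ; 16 left.
Fill Surgery T1 block (9 at 18) ; 7 left.
Surgery T2 at 15: only 7 left, fill 7.
Total = 20×2 + 18×9 + 15×7 = 307.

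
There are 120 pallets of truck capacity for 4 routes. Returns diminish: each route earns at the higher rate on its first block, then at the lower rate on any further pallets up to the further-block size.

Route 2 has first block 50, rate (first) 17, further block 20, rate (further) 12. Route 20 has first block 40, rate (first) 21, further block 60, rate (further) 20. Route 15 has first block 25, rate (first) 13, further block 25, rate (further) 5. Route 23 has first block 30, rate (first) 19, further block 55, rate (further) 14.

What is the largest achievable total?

Treat each block as its own option and order by rate: Route 20/first 21 > Route 20/second 20 > Route 23/first 19 > Route 2/first 17 > Route 23/second 14 > Route 15/first 13 > Route 2/second 12 > Route 15/second 5.
Route 20 first at 21: fill all 40 ; 80 left.
Route 20 second at 20: fill all 60 ; 20 left.
20 remain; put them into Route 23 first at 19.
Total = 21×40 + 20×60 + 19×20 = 2420.

2420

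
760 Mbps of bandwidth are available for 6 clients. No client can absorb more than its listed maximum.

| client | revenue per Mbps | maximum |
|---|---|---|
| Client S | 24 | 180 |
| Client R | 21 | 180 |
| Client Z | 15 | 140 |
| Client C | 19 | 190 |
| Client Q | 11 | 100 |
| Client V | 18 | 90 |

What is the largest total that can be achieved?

Rank by revenue per Mbps: Client S 24 > Client R 21 > Client C 19 > Client V 18 > Client Z 15 > Client Q 11.
Client S takes 180 to reach its cap of 180 ; 580 left.
Client R: +180 to 180 (cap) ; 400 left.
Give Client C 190 to hit its cap of 190 ; 210 left.
Client V takes 90 to reach its cap of 90 ; 120 left.
Client Z: +120 (room for 140) → 120. Pool exhausted.
Total = 24×180 + 21×180 + 15×120 + 19×190 + 18×90 = 15130.

15130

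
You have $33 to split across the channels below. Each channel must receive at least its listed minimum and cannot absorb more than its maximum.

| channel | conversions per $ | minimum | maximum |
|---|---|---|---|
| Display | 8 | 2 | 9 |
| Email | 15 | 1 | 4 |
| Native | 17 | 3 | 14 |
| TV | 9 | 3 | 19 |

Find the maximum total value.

Meeting every minimum uses 2+1+3+3 = 9 $, leaving 24.
Order the channels by conversions per $: Native 17 > Email 15 > TV 9 > Display 8.
Native: +11 to 14 (cap) — 13 left.
Email: +3 to 4 (cap) — 10 left.
TV has room for 16 more but only 10 remain, so it gets 13.
Total = 8×2 + 15×4 + 17×14 + 9×13 = 431.

431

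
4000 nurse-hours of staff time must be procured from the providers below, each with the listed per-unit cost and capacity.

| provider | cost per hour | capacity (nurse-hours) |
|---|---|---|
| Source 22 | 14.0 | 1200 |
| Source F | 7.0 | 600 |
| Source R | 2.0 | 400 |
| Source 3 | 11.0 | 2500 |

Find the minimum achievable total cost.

Use providers in increasing cost order.
Source R at 2.0: take all 400 nurse-hours — 3600 still needed.
Source F at 7.0: take all 600 nurse-hours — 3000 still needed.
Source 3 at 11.0: take all 2500 nurse-hours — 500 still needed.
Source 22 (14.0): take the remaining 500 — done.
Cost = 400×2.0 + 600×7.0 + 2500×11.0 + 500×14.0 = 39500.

39500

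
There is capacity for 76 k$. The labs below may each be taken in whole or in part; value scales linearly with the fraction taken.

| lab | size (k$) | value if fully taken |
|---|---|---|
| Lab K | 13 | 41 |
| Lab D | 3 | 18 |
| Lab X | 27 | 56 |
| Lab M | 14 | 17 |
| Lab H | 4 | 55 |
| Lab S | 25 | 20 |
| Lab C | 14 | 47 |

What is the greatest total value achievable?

234.8

Sort by value density: Lab H 55/4≈13.8, Lab D 18/3≈6, Lab C 47/14≈3.36, Lab K 41/13≈3.15, Lab X 56/27≈2.07, Lab M 17/14≈1.21, Lab S 20/25≈0.8.
Take all of Lab H (4 k$, value 55) — 72 k$ left.
Take all of Lab D (3 k$, value 18) — 69 k$ left.
Lab C: take in full, 14 k$ for value 47 — 55 left.
Take all of Lab K (13 k$, value 41) — 42 k$ left.
Take all of Lab X (27 k$, value 56) — 15 k$ left.
Lab M: take in full, 14 k$ for value 17 — 1 left.
1 k$ left: a 1/25 share of Lab S gives 20×1/25 = 0.8.
Total value = 234.8.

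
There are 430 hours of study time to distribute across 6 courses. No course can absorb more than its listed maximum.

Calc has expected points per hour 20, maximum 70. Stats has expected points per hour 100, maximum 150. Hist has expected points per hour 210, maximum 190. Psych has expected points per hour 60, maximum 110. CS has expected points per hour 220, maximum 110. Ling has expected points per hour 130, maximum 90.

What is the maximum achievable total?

Rank by expected points per hour: CS 220 > Hist 210 > Ling 130 > Stats 100 > Psych 60 > Calc 20.
CS takes 110 to reach its cap of 110 → 320 left.
Hist takes 190 to reach its cap of 190 → 130 left.
Give Ling 90 to hit its cap of 90 → 40 left.
Stats: +40 (room for 150) → 40. Pool exhausted.
Total = 100×40 + 210×190 + 220×110 + 130×90 = 79800.

79800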